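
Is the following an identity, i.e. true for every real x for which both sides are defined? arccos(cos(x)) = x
No, this is NOT an identity.

Claim: arccos(cos(x)) = x.
Test a specific point where both sides are defined: x = -π/4.
LHS = arccos(cos(x)) ≈ 0.7854
RHS = x ≈ -0.7854
Since 0.7854 ≠ -0.7854, the equation fails at this point, so it cannot hold for every real x for which both sides are defined.
arccos only returns values in [0, π], so arccos(cos(x)) = x holds only for x in that interval, not for all real x.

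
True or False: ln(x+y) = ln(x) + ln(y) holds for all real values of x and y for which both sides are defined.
Claim: ln(x+y) = ln(x) + ln(y).
Test a specific point where both sides are defined: x = 1, y = 2.
LHS = ln(x+y) ≈ 1.0986
RHS = ln(x) + ln(y) ≈ 0.6931
Since 1.0986 ≠ 0.6931, the equation fails at this point, so it cannot hold for all real values of x and y for which both sides are defined.
ln(x) + ln(y) = ln(xy), not ln(x+y).

Conclusion: False.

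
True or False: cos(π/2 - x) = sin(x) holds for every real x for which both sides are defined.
Claim: cos(π/2 - x) = sin(x).
Reasoning: Use cos(u - v) = cos(u)cos(v) + sin(u)sin(v) with u = π/2, v = x: cos(π/2)cos(x) + sin(π/2)sin(x) = 0·cos(x) + 1·sin(x) = sin(x).
So the two sides agree for every real x for which both sides are defined.

Conclusion: True.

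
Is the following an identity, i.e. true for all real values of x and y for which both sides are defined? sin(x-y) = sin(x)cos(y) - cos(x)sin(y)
Claim: sin(x-y) = sin(x)cos(y) - cos(x)sin(y).
Reasoning: Replace y by -y in sin(x+y) = sin(x)cos(y) + cos(x)sin(y) and use cos(-y) = cos(y), sin(-y) = -sin(y): sin(x-y) = sin(x)cos(y) - cos(x)sin(y).
So the two sides agree for all real values of x and y for which both sides are defined.

Conclusion: Yes, this is an identity.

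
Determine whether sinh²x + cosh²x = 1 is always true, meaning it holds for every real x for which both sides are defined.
Claim: sinh²x + cosh²x = 1.
Test a specific point where both sides are defined: x = 3.
LHS = sinh²x + cosh²x ≈ 201.7156
RHS = 1 ≈ 1.0000
Since 201.7156 ≠ 1.0000, the equation fails at this point, so it cannot hold for every real x for which both sides are defined.
The correct hyperbolic identity is cosh²x - sinh²x = 1 (a difference); the sum sinh²x + cosh²x equals cosh(2x).

Conclusion: No, this is NOT an identity.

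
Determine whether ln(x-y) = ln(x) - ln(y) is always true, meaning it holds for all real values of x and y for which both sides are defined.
Claim: ln(x-y) = ln(x) - ln(y).
Test a specific point where both sides are defined: x = 3, y = 1/2.
LHS = ln(x-y) ≈ 0.9163
RHS = ln(x) - ln(y) ≈ 1.7918
Since 0.9163 ≠ 1.7918, the equation fails at this point, so it cannot hold for all real values of x and y for which both sides are defined.
ln(x) - ln(y) = ln(x/y), not ln(x-y).

Conclusion: No, this is NOT an identity.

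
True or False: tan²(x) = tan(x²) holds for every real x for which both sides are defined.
Claim: tan²(x) = tan(x²).
Test a specific point where both sides are defined: x = 3π/4.
LHS = tan²(x) ≈ 1.0000
RHS = tan(x²) ≈ -0.8977
Since 1.0000 ≠ -0.8977, the equation fails at this point, so it cannot hold for every real x for which both sides are defined.
tan²(x) means (tan x)², squaring the output; tan(x²) squares the input. These are different functions.

Conclusion: False.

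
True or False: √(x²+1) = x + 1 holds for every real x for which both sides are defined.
Claim: √(x²+1) = x + 1.
Test a specific point where both sides are defined: x = 3.
LHS = √(x²+1) ≈ 3.1623
RHS = x + 1 ≈ 4.0000
Since 3.1623 ≠ 4.0000, the equation fails at this point, so it cannot hold for every real x for which both sides are defined.
(x+1)² = x² + 2x + 1 ≠ x² + 1 unless x = 0.

Conclusion: False.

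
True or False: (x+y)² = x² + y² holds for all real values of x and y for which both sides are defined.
Claim: (x+y)² = x² + y².
Test a specific point where both sides are defined: x = -1, y = -2.
LHS = (x+y)² ≈ 9.0000
RHS = x² + y² ≈ 5.0000
Since 9.0000 ≠ 5.0000, the equation fails at this point, so it cannot hold for all real values of x and y for which both sides are defined.
The correct expansion is (x+y)² = x² + 2xy + y²; the cross term 2xy is missing.

Conclusion: False.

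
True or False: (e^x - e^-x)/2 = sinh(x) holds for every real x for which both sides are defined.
True.

Claim: (e^x - e^-x)/2 = sinh(x).
Reasoning: This is exactly the definition of the hyperbolic sine: sinh(x) := (e^x - e^-x)/2.
So the two sides agree for every real x for which both sides are defined.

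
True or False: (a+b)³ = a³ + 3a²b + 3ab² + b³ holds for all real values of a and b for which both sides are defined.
True.

Claim: (a+b)³ = a³ + 3a²b + 3ab² + b³.
Reasoning: (a+b)³ = (a+b)(a+b)² = (a+b)(a² + 2ab + b²) = a³ + 2a²b + ab² + a²b + 2ab² + b³ = a³ + 3a²b + 3ab² + b³.
So the two sides agree for all real values of a and b for which both sides are defined.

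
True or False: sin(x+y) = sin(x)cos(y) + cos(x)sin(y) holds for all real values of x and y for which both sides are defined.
True.

Claim: sin(x+y) = sin(x)cos(y) + cos(x)sin(y).
Reasoning: By Euler's formula e^(i(x+y)) = e^(ix)·e^(iy) = (cos x + i·sin x)(cos y + i·sin y). The imaginary part of the left side is sin(x+y); the imaginary part of the product is sin(x)cos(y) + cos(x)sin(y).
So the two sides agree for all real values of x and y for which both sides are defined.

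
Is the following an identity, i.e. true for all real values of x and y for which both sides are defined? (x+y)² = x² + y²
No, this is NOT an identity.

Claim: (x+y)² = x² + y².
Test a specific point where both sides are defined: x = 2, y = 1/2.
LHS = (x+y)² ≈ 6.2500
RHS = x² + y² ≈ 4.2500
Since 6.2500 ≠ 4.2500, the equation fails at this point, so it cannot hold for all real values of x and y for which both sides are defined.
The correct expansion is (x+y)² = x² + 2xy + y²; the cross term 2xy is missing.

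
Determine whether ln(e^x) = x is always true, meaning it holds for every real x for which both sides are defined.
Claim: ln(e^x) = x.
Reasoning: ln is the inverse of the exponential: ln(e^x) asks for the exponent p with e^p = e^x, and since e^p is one-to-one that exponent is p = x.
So the two sides agree for every real x for which both sides are defined.

Conclusion: Yes, this is an identity.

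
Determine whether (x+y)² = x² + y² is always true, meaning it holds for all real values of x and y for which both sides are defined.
No, this is NOT an identity.

Claim: (x+y)² = x² + y².
Test a specific point where both sides are defined: x = 5, y = 4.
LHS = (x+y)² ≈ 81.0000
RHS = x² + y² ≈ 41.0000
Since 81.0000 ≠ 41.0000, the equation fails at this point, so it cannot hold for all real values of x and y for which both sides are defined.
The correct expansion is (x+y)² = x² + 2xy + y²; the cross term 2xy is missing.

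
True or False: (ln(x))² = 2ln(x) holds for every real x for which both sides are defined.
Claim: (ln(x))² = 2ln(x).
Test a specific point where both sides are defined: x = 4.
LHS = (ln(x))² ≈ 1.9218
RHS = 2ln(x) ≈ 2.7726
Since 1.9218 ≠ 2.7726, the equation fails at this point, so it cannot hold for every real x for which both sides are defined.
2ln(x) equals ln(x²), which is not the same as (ln x)².

Conclusion: False.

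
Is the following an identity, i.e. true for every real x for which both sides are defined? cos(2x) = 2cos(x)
Claim: cos(2x) = 2cos(x).
Test a specific point where both sides are defined: x = π/6.
LHS = cos(2x) ≈ 0.5000
RHS = 2cos(x) ≈ 1.7321
Since 0.5000 ≠ 1.7321, the equation fails at this point, so it cannot hold for every real x for which both sides are defined.
The correct double-angle formula is cos(2x) = cos²x - sin²x.

Conclusion: No, this is NOT an identity.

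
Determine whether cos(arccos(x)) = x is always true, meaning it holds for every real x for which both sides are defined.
Claim: cos(arccos(x)) = x.
Reasoning: For -1 ≤ x ≤ 1 (where arccos is defined), arccos(x) is by definition an angle whose cosine equals x. Taking the cosine of that angle returns x. (Note the other order, arccos(cos x) = x, is NOT an identity.)
So the two sides agree for every real x for which both sides are defined.

Conclusion: Yes, this is an identity.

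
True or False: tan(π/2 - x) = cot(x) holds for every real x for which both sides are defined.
Claim: tan(π/2 - x) = cot(x).
Reasoning: tan(π/2 - x) = sin(π/2 - x)/cos(π/2 - x) = cos(x)/sin(x) = cot(x), using the cofunction identities sin(π/2 - x) = cos(x) and cos(π/2 - x) = sin(x).
So the two sides agree for every real x for which both sides are defined.

Conclusion: True.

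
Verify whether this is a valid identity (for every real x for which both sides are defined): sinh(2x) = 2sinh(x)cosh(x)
Claim: sinh(2x) = 2sinh(x)cosh(x).
Reasoning: 2sinh(x)cosh(x) = 2 · (e^x - e^-x)/2 · (e^x + e^-x)/2 = (e^(2x) - e^(-2x))/2 = sinh(2x).
So the two sides agree for every real x for which both sides are defined.

Conclusion: Yes, this is an identity.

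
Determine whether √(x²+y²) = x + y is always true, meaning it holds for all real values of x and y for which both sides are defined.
No, this is NOT an identity.

Claim: √(x²+y²) = x + y.
Test a specific point where both sides are defined: x = -2, y = 5.
LHS = √(x²+y²) ≈ 5.3852
RHS = x + y ≈ 3.0000
Since 5.3852 ≠ 3.0000, the equation fails at this point, so it cannot hold for all real values of x and y for which both sides are defined.
(x+y)² = x² + 2xy + y², not x² + y², so the square root does not split this way.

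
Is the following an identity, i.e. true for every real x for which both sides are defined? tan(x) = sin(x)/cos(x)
Yes, this is an identity.

Claim: tan(x) = sin(x)/cos(x).
Reasoning: For an angle x whose terminal point on the unit circle is (cos x, sin x), tan(x) is defined as the ratio (second coordinate)/(first coordinate) = sin(x)/cos(x), wherever cos(x) ≠ 0.
So the two sides agree for every real x for which both sides are defined.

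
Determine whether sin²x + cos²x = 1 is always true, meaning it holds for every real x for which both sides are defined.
Yes, this is an identity.

Claim: sin²x + cos²x = 1.
Reasoning: The point (cos x, sin x) lies on the unit circle X² + Y² = 1, so cos²x + sin²x = 1 for every real x.
So the two sides agree for every real x for which both sides are defined.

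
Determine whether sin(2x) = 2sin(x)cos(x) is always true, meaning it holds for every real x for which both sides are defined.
Claim: sin(2x) = 2sin(x)cos(x).
Reasoning: Put y = x in the addition formula sin(x+y) = sin(x)cos(y) + cos(x)sin(y): sin(2x) = sin(x)cos(x) + cos(x)sin(x) = 2sin(x)cos(x).
So the two sides agree for every real x for which both sides are defined.

Conclusion: Yes, this is an identity.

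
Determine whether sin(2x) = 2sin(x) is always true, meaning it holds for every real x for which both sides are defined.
Claim: sin(2x) = 2sin(x).
Test a specific point where both sides are defined: x = -π/4.
LHS = sin(2x) ≈ -1.0000
RHS = 2sin(x) ≈ -1.4142
Since -1.0000 ≠ -1.4142, the equation fails at this point, so it cannot hold for every real x for which both sides are defined.
The correct double-angle formula is sin(2x) = 2sin(x)cos(x).

Conclusion: No, this is NOT an identity.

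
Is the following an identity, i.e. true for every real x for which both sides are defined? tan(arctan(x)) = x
Claim: tan(arctan(x)) = x.
Reasoning: For every real x, arctan(x) is by definition the angle in (-π/2, π/2) whose tangent equals x. Taking the tangent of that angle returns x.
So the two sides agree for every real x for which both sides are defined.

Conclusion: Yes, this is an identity.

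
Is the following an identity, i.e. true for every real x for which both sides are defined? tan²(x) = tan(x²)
No, this is NOT an identity.

Claim: tan²(x) = tan(x²).
Test a specific point where both sides are defined: x = π/6.
LHS = tan²(x) ≈ 0.3333
RHS = tan(x²) ≈ 0.2812
Since 0.3333 ≠ 0.2812, the equation fails at this point, so it cannot hold for every real x for which both sides are defined.
tan²(x) means (tan x)², squaring the output; tan(x²) squares the input. These are different functions.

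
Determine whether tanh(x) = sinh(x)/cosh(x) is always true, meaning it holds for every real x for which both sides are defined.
Claim: tanh(x) = sinh(x)/cosh(x).
Reasoning: tanh(x) is defined as sinh(x)/cosh(x) = (e^x - e^-x)/(e^x + e^-x); cosh(x) ≥ 1 is never zero, so this holds for every real x.
So the two sides agree for every real x for which both sides are defined.

Conclusion: Yes, this is an identity.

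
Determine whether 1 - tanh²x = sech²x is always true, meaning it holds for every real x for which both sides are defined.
Claim: 1 - tanh²x = sech²x.
Reasoning: Divide cosh²x - sinh²x = 1 through by cosh²x (never zero): 1 - tanh²x = 1/cosh²x = sech²x.
So the two sides agree for every real x for which both sides are defined.

Conclusion: Yes, this is an identity.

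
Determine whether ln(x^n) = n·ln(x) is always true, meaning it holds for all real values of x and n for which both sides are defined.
Yes, this is an identity.

Claim: ln(x^n) = n·ln(x).
Reasoning: The right side requires x > 0. For x > 0, x^n = (e^(ln x))^n = e^(n·ln x), so taking ln of both sides gives ln(x^n) = n·ln(x).
So the two sides agree for all real values of x and n for which both sides are defined.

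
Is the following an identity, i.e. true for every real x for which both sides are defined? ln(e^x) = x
Claim: ln(e^x) = x.
Reasoning: ln is the inverse of the exponential: ln(e^x) asks for the exponent p with e^p = e^x, and since e^p is one-to-one that exponent is p = x.
So the two sides agree for every real x for which both sides are defined.

Conclusion: Yes, this is an identity.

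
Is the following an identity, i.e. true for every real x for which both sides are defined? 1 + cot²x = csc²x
Claim: 1 + cot²x = csc²x.
Reasoning: Start from sin²x + cos²x = 1 and divide every term by sin²x (allowed wherever cot x and csc x are defined): 1 + cot²x = 1/sin²x = csc²x.
So the two sides agree for every real x for which both sides are defined.

Conclusion: Yes, this is an identity.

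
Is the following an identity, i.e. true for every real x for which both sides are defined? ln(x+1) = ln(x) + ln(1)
Claim: ln(x+1) = ln(x) + ln(1).
Test a specific point where both sides are defined: x = 3/2.
LHS = ln(x+1) ≈ 0.9163
RHS = ln(x) + ln(1) ≈ 0.4055
Since 0.9163 ≠ 0.4055, the equation fails at this point, so it cannot hold for every real x for which both sides are defined.
ln(1) = 0, so the right side is just ln(x), which differs from ln(x+1).

Conclusion: No, this is NOT an identity.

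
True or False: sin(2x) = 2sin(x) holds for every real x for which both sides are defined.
False.

Claim: sin(2x) = 2sin(x).
Test a specific point where both sides are defined: x = π/3.
LHS = sin(2x) ≈ 0.8660
RHS = 2sin(x) ≈ 1.7321
Since 0.8660 ≠ 1.7321, the equation fails at this point, so it cannot hold for every real x for which both sides are defined.
The correct double-angle formula is sin(2x) = 2sin(x)cos(x).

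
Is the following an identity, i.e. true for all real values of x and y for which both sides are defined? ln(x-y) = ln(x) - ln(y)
No, this is NOT an identity.

Claim: ln(x-y) = ln(x) - ln(y).
Test a specific point where both sides are defined: x = 3, y = 1.
LHS = ln(x-y) ≈ 0.6931
RHS = ln(x) - ln(y) ≈ 1.0986
Since 0.6931 ≠ 1.0986, the equation fails at this point, so it cannot hold for all real values of x and y for which both sides are defined.
ln(x) - ln(y) = ln(x/y), not ln(x-y).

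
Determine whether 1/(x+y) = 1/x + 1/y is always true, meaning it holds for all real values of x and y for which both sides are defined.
No, this is NOT an identity.

Claim: 1/(x+y) = 1/x + 1/y.
Test a specific point where both sides are defined: x = -3, y = 4.
LHS = 1/(x+y) ≈ 1.0000
RHS = 1/x + 1/y ≈ -0.0833
Since 1.0000 ≠ -0.0833, the equation fails at this point, so it cannot hold for all real values of x and y for which both sides are defined.
1/x + 1/y = (x+y)/(xy), which is not 1/(x+y).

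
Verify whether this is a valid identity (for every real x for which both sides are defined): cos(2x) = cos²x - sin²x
Yes, this is an identity.

Claim: cos(2x) = cos²x - sin²x.
Reasoning: Put y = x in the addition formula cos(x+y) = cos(x)cos(y) - sin(x)sin(y): cos(2x) = cos²x - sin²x.
So the two sides agree for every real x for which both sides are defined.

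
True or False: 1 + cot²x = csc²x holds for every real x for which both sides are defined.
Claim: 1 + cot²x = csc²x.
Reasoning: Start from sin²x + cos²x = 1 and divide every term by sin²x (allowed wherever cot x and csc x are defined): 1 + cot²x = 1/sin²x = csc²x.
So the two sides agree for every real x for which both sides are defined.

Conclusion: True.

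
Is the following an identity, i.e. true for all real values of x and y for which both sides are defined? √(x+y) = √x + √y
Claim: √(x+y) = √x + √y.
Test a specific point where both sides are defined: x = 4, y = 3/2.
LHS = √(x+y) ≈ 2.3452
RHS = √x + √y ≈ 3.2247
Since 2.3452 ≠ 3.2247, the equation fails at this point, so it cannot hold for all real values of x and y for which both sides are defined.
Squaring the right side gives x + 2√(xy) + y, not x + y.

Conclusion: No, this is NOT an identity.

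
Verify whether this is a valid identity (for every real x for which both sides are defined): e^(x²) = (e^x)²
No, this is NOT an identity.

Claim: e^(x²) = (e^x)².
Test a specific point where both sides are defined: x = -3.
LHS = e^(x²) ≈ 8103.0839
RHS = (e^x)² ≈ 0.0025
Since 8103.0839 ≠ 0.0025, the equation fails at this point, so it cannot hold for every real x for which both sides are defined.
(e^x)² = e^(2x), and 2x ≠ x² in general.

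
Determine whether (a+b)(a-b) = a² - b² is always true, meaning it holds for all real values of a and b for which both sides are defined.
Claim: (a+b)(a-b) = a² - b².
Reasoning: Expand: (a+b)(a-b) = a² - ab + ba - b² = a² - b² (the cross terms cancel).
So the two sides agree for all real values of a and b for which both sides are defined.

Conclusion: Yes, this is an identity.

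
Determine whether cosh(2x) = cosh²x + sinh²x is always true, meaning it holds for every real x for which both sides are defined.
Claim: cosh(2x) = cosh²x + sinh²x.
Reasoning: cosh²x = (e^(2x) + 2 + e^(-2x))/4 and sinh²x = (e^(2x) - 2 + e^(-2x))/4. Adding gives (2e^(2x) + 2e^(-2x))/4 = (e^(2x) + e^(-2x))/2 = cosh(2x).
So the two sides agree for every real x for which both sides are defined.

Conclusion: Yes, this is an identity.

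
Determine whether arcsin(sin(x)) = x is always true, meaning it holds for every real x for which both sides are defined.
No, this is NOT an identity.

Claim: arcsin(sin(x)) = x.
Test a specific point where both sides are defined: x = π.
LHS = arcsin(sin(x)) ≈ 0.0000
RHS = x ≈ 3.1416
Since 0.0000 ≠ 3.1416, the equation fails at this point, so it cannot hold for every real x for which both sides are defined.
arcsin only returns values in [-π/2, π/2], so arcsin(sin(x)) = x holds only for x in that interval, not for all real x.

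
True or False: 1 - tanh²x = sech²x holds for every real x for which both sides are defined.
Claim: 1 - tanh²x = sech²x.
Reasoning: Divide cosh²x - sinh²x = 1 through by cosh²x (never zero): 1 - tanh²x = 1/cosh²x = sech²x.
So the two sides agree for every real x for which both sides are defined.

Conclusion: True.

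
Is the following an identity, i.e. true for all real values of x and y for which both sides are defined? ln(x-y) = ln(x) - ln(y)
No, this is NOT an identity.

Claim: ln(x-y) = ln(x) - ln(y).
Test a specific point where both sides are defined: x = 1, y = 1/2.
LHS = ln(x-y) ≈ -0.6931
RHS = ln(x) - ln(y) ≈ 0.6931
Since -0.6931 ≠ 0.6931, the equation fails at this point, so it cannot hold for all real values of x and y for which both sides are defined.
ln(x) - ln(y) = ln(x/y), not ln(x-y).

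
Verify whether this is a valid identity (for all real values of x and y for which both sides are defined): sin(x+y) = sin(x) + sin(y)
Claim: sin(x+y) = sin(x) + sin(y).
Test a specific point where both sides are defined: x = π/3, y = 2π/3.
LHS = sin(x+y) ≈ 0.0000
RHS = sin(x) + sin(y) ≈ 1.7321
Since 0.0000 ≠ 1.7321, the equation fails at this point, so it cannot hold for all real values of x and y for which both sides are defined.
The correct expansion is sin(x+y) = sin(x)cos(y) + cos(x)sin(y); sine is not additive.

Conclusion: No, this is NOT an identity.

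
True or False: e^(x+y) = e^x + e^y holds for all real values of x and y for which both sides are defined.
Claim: e^(x+y) = e^x + e^y.
Test a specific point where both sides are defined: x = -3, y = 1/2.
LHS = e^(x+y) ≈ 0.0821
RHS = e^x + e^y ≈ 1.6985
Since 0.0821 ≠ 1.6985, the equation fails at this point, so it cannot hold for all real values of x and y for which both sides are defined.
The correct rule is e^(x+y) = e^x · e^y (a product, not a sum).

Conclusion: False.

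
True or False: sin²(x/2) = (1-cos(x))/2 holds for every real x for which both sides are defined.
True.

Claim: sin²(x/2) = (1-cos(x))/2.
Reasoning: Use cos(2θ) = 1 - 2sin²θ with θ = x/2: cos(x) = 1 - 2sin²(x/2). Solving for sin²(x/2) gives (1 - cos(x))/2.
So the two sides agree for every real x for which both sides are defined.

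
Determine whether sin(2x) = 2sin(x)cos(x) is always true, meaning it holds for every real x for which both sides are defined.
Yes, this is an identity.

Claim: sin(2x) = 2sin(x)cos(x).
Reasoning: Put y = x in the addition formula sin(x+y) = sin(x)cos(y) + cos(x)sin(y): sin(2x) = sin(x)cos(x) + cos(x)sin(x) = 2sin(x)cos(x).
So the two sides agree for every real x for which both sides are defined.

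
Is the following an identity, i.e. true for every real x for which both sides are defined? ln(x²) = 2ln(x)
Claim: ln(x²) = 2ln(x).
Reasoning: The right side requires x > 0. For x > 0, x² = (e^(ln x))² = e^(2ln x), so ln(x²) = 2ln(x). (For x < 0 the right side is undefined, so those values are outside the claim.)
So the two sides agree for every real x for which both sides are defined.

Conclusion: Yes, this is an identity.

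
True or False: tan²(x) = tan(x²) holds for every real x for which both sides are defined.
Claim: tan²(x) = tan(x²).
Test a specific point where both sides are defined: x = π/3.
LHS = tan²(x) ≈ 3.0000
RHS = tan(x²) ≈ 1.9485
Since 3.0000 ≠ 1.9485, the equation fails at this point, so it cannot hold for every real x for which both sides are defined.
tan²(x) means (tan x)², squaring the output; tan(x²) squares the input. These are different functions.

Conclusion: False.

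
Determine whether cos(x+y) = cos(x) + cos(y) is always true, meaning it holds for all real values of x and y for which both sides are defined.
Claim: cos(x+y) = cos(x) + cos(y).
Test a specific point where both sides are defined: x = π/2, y = π/6.
LHS = cos(x+y) ≈ -0.5000
RHS = cos(x) + cos(y) ≈ 0.8660
Since -0.5000 ≠ 0.8660, the equation fails at this point, so it cannot hold for all real values of x and y for which both sides are defined.
The correct expansion is cos(x+y) = cos(x)cos(y) - sin(x)sin(y); cosine is not additive.

Conclusion: No, this is NOT an identity.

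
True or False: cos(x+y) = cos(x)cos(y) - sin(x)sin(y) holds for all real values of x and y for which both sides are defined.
True.

Claim: cos(x+y) = cos(x)cos(y) - sin(x)sin(y).
Reasoning: By Euler's formula e^(i(x+y)) = e^(ix)·e^(iy) = (cos x + i·sin x)(cos y + i·sin y). The real part of the left side is cos(x+y); the real part of the product is cos(x)cos(y) - sin(x)sin(y) (since i·i = -1).
So the two sides agree for all real values of x and y for which both sides are defined.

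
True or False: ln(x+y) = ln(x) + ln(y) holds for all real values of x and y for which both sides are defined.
False.

Claim: ln(x+y) = ln(x) + ln(y).
Test a specific point where both sides are defined: x = 1, y = 1.
LHS = ln(x+y) ≈ 0.6931
RHS = ln(x) + ln(y) ≈ 0.0000
Since 0.6931 ≠ 0.0000, the equation fails at this point, so it cannot hold for all real values of x and y for which both sides are defined.
ln(x) + ln(y) = ln(xy), not ln(x+y).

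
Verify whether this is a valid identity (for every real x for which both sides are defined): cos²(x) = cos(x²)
No, this is NOT an identity.

Claim: cos²(x) = cos(x²).
Test a specific point where both sides are defined: x = π/4.
LHS = cos²(x) ≈ 0.5000
RHS = cos(x²) ≈ 0.8157
Since 0.5000 ≠ 0.8157, the equation fails at this point, so it cannot hold for every real x for which both sides are defined.
cos²(x) means (cos x)², squaring the output; cos(x²) squares the input. These are different functions.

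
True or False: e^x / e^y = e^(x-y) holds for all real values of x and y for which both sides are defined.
Claim: e^x / e^y = e^(x-y).
Reasoning: 1/e^y = e^(-y), so e^x / e^y = e^x · e^(-y) = e^(x + (-y)) = e^(x-y) by the product rule for exponents.
So the two sides agree for all real values of x and y for which both sides are defined.

Conclusion: True.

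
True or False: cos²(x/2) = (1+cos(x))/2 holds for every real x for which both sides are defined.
Claim: cos²(x/2) = (1+cos(x))/2.
Reasoning: Use cos(2θ) = 2cos²θ - 1 with θ = x/2: cos(x) = 2cos²(x/2) - 1. Solving for cos²(x/2) gives (1 + cos(x))/2.
So the two sides agree for every real x for which both sides are defined.

Conclusion: True.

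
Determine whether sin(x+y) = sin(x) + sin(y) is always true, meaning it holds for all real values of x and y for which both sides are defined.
Claim: sin(x+y) = sin(x) + sin(y).
Test a specific point where both sides are defined: x = -π/3, y = -π/6.
LHS = sin(x+y) ≈ -1.0000
RHS = sin(x) + sin(y) ≈ -1.3660
Since -1.0000 ≠ -1.3660, the equation fails at this point, so it cannot hold for all real values of x and y for which both sides are defined.
The correct expansion is sin(x+y) = sin(x)cos(y) + cos(x)sin(y); sine is not additive.

Conclusion: No, this is NOT an identity.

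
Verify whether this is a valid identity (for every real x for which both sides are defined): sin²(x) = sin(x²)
Claim: sin²(x) = sin(x²).
Test a specific point where both sides are defined: x = 2π/3.
LHS = sin²(x) ≈ 0.7500
RHS = sin(x²) ≈ -0.9474
Since 0.7500 ≠ -0.9474, the equation fails at this point, so it cannot hold for every real x for which both sides are defined.
sin²(x) means (sin x)², squaring the output; sin(x²) squares the input. These are different functions.

Conclusion: No, this is NOT an identity.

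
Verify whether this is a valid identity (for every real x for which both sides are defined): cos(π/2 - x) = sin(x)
Yes, this is an identity.

Claim: cos(π/2 - x) = sin(x).
Reasoning: Use cos(u - v) = cos(u)cos(v) + sin(u)sin(v) with u = π/2, v = x: cos(π/2)cos(x) + sin(π/2)sin(x) = 0·cos(x) + 1·sin(x) = sin(x).
So the two sides agree for every real x for which both sides are defined.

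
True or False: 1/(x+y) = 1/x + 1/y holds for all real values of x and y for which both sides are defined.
Claim: 1/(x+y) = 1/x + 1/y.
Test a specific point where both sides are defined: x = 4, y = 1.
LHS = 1/(x+y) ≈ 0.2000
RHS = 1/x + 1/y ≈ 1.2500
Since 0.2000 ≠ 1.2500, the equation fails at this point, so it cannot hold for all real values of x and y for which both sides are defined.
1/x + 1/y = (x+y)/(xy), which is not 1/(x+y).

Conclusion: False.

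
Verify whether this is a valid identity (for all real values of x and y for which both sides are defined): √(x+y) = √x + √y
No, this is NOT an identity.

Claim: √(x+y) = √x + √y.
Test a specific point where both sides are defined: x = 3, y = 1.
LHS = √(x+y) ≈ 2.0000
RHS = √x + √y ≈ 2.7321
Since 2.0000 ≠ 2.7321, the equation fails at this point, so it cannot hold for all real values of x and y for which both sides are defined.
Squaring the right side gives x + 2√(xy) + y, not x + y.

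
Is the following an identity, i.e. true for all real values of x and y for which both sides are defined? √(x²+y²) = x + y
Claim: √(x²+y²) = x + y.
Test a specific point where both sides are defined: x = 3/2, y = 3/2.
LHS = √(x²+y²) ≈ 2.1213
RHS = x + y ≈ 3.0000
Since 2.1213 ≠ 3.0000, the equation fails at this point, so it cannot hold for all real values of x and y for which both sides are defined.
(x+y)² = x² + 2xy + y², not x² + y², so the square root does not split this way.

Conclusion: No, this is NOT an identity.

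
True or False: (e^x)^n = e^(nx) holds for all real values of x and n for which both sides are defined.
True.

Claim: (e^x)^n = e^(nx).
Reasoning: e^x is a positive real number, and for a positive base B and real exponent n, B^n = e^(n·ln B). With B = e^x, ln B = x, so (e^x)^n = e^(n·x).
So the two sides agree for all real values of x and n for which both sides are defined.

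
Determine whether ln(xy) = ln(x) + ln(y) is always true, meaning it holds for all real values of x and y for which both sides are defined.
Yes, this is an identity.

Claim: ln(xy) = ln(x) + ln(y).
Reasoning: Both sides are simultaneously defined only when x, y > 0. Write x = e^p, y = e^q (p = ln x, q = ln y). Then xy = e^p · e^q = e^(p+q), so ln(xy) = p + q = ln(x) + ln(y).
So the two sides agree for all real values of x and y for which both sides are defined.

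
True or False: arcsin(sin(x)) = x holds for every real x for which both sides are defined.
Claim: arcsin(sin(x)) = x.
Test a specific point where both sides are defined: x = 2π/3.
LHS = arcsin(sin(x)) ≈ 1.0472
RHS = x ≈ 2.0944
Since 1.0472 ≠ 2.0944, the equation fails at this point, so it cannot hold for every real x for which both sides are defined.
arcsin only returns values in [-π/2, π/2], so arcsin(sin(x)) = x holds only for x in that interval, not for all real x.

Conclusion: False.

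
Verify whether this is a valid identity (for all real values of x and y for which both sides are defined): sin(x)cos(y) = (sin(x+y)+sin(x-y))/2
Claim: sin(x)cos(y) = (sin(x+y)+sin(x-y))/2.
Reasoning: sin(x+y) = sin(x)cos(y) + cos(x)sin(y) and sin(x-y) = sin(x)cos(y) - cos(x)sin(y). Adding, sin(x+y) + sin(x-y) = 2sin(x)cos(y); divide by 2.
So the two sides agree for all real values of x and y for which both sides are defined.

Conclusion: Yes, this is an identity.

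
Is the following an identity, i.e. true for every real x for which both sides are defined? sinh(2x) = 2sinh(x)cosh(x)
Claim: sinh(2x) = 2sinh(x)cosh(x).
Reasoning: 2sinh(x)cosh(x) = 2 · (e^x - e^-x)/2 · (e^x + e^-x)/2 = (e^(2x) - e^(-2x))/2 = sinh(2x).
So the two sides agree for every real x for which both sides are defined.

Conclusion: Yes, this is an identity.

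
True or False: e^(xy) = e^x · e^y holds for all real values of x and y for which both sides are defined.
Claim: e^(xy) = e^x · e^y.
Test a specific point where both sides are defined: x = -2, y = 2.
LHS = e^(xy) ≈ 0.0183
RHS = e^x · e^y ≈ 1.0000
Since 0.0183 ≠ 1.0000, the equation fails at this point, so it cannot hold for all real values of x and y for which both sides are defined.
e^x · e^y = e^(x+y), not e^(xy).

Conclusion: False.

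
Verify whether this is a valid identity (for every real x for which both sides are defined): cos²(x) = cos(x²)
No, this is NOT an identity.

Claim: cos²(x) = cos(x²).
Test a specific point where both sides are defined: x = -π/2.
LHS = cos²(x) ≈ 0.0000
RHS = cos(x²) ≈ -0.7812
Since 0.0000 ≠ -0.7812, the equation fails at this point, so it cannot hold for every real x for which both sides are defined.
cos²(x) means (cos x)², squaring the output; cos(x²) squares the input. These are different functions.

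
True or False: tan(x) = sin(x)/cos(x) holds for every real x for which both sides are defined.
Claim: tan(x) = sin(x)/cos(x).
Reasoning: For an angle x whose terminal point on the unit circle is (cos x, sin x), tan(x) is defined as the ratio (second coordinate)/(first coordinate) = sin(x)/cos(x), wherever cos(x) ≠ 0.
So the two sides agree for every real x for which both sides are defined.

Conclusion: True.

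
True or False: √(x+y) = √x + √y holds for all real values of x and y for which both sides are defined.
Claim: √(x+y) = √x + √y.
Test a specific point where both sides are defined: x = 4, y = 3.
LHS = √(x+y) ≈ 2.6458
RHS = √x + √y ≈ 3.7321
Since 2.6458 ≠ 3.7321, the equation fails at this point, so it cannot hold for all real values of x and y for which both sides are defined.
Squaring the right side gives x + 2√(xy) + y, not x + y.

Conclusion: False.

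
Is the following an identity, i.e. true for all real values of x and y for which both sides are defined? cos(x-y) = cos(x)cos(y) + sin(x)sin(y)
Yes, this is an identity.

Claim: cos(x-y) = cos(x)cos(y) + sin(x)sin(y).
Reasoning: Replace y by -y in cos(x+y) = cos(x)cos(y) - sin(x)sin(y) and use cos(-y) = cos(y), sin(-y) = -sin(y): cos(x-y) = cos(x)cos(y) + sin(x)sin(y).
So the two sides agree for all real values of x and y for which both sides are defined.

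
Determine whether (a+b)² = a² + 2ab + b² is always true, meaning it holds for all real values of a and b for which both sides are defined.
Claim: (a+b)² = a² + 2ab + b².
Reasoning: Expand: (a+b)² = (a+b)(a+b) = a·a + a·b + b·a + b·b = a² + 2ab + b².
So the two sides agree for all real values of a and b for which both sides are defined.

Conclusion: Yes, this is an identity.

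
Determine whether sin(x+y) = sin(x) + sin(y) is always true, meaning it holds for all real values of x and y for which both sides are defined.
No, this is NOT an identity.

Claim: sin(x+y) = sin(x) + sin(y).
Test a specific point where both sides are defined: x = π/2, y = π/3.
LHS = sin(x+y) ≈ 0.5000
RHS = sin(x) + sin(y) ≈ 1.8660
Since 0.5000 ≠ 1.8660, the equation fails at this point, so it cannot hold for all real values of x and y for which both sides are defined.
The correct expansion is sin(x+y) = sin(x)cos(y) + cos(x)sin(y); sine is not additive.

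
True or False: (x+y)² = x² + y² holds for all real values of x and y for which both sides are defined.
Claim: (x+y)² = x² + y².
Test a specific point where both sides are defined: x = 1, y = 3/2.
LHS = (x+y)² ≈ 6.2500
RHS = x² + y² ≈ 3.2500
Since 6.2500 ≠ 3.2500, the equation fails at this point, so it cannot hold for all real values of x and y for which both sides are defined.
The correct expansion is (x+y)² = x² + 2xy + y²; the cross term 2xy is missing.

Conclusion: False.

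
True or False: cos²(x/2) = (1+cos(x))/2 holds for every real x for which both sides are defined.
True.

Claim: cos²(x/2) = (1+cos(x))/2.
Reasoning: Use cos(2θ) = 2cos²θ - 1 with θ = x/2: cos(x) = 2cos²(x/2) - 1. Solving for cos²(x/2) gives (1 + cos(x))/2.
So the two sides agree for every real x for which both sides are defined.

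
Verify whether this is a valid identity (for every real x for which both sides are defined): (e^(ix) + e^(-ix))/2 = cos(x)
Yes, this is an identity.

Claim: (e^(ix) + e^(-ix))/2 = cos(x).
Reasoning: By Euler's formula e^(ix) = cos(x) + i·sin(x) and e^(-ix) = cos(x) - i·sin(x). Adding cancels the sine terms: e^(ix) + e^(-ix) = 2cos(x); divide by 2.
So the two sides agree for every real x for which both sides are defined.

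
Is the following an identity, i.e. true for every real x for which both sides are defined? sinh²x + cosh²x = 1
Claim: sinh²x + cosh²x = 1.
Test a specific point where both sides are defined: x = 4.
LHS = sinh²x + cosh²x ≈ 1490.4792
RHS = 1 ≈ 1.0000
Since 1490.4792 ≠ 1.0000, the equation fails at this point, so it cannot hold for every real x for which both sides are defined.
The correct hyperbolic identity is cosh²x - sinh²x = 1 (a difference); the sum sinh²x + cosh²x equals cosh(2x).

Conclusion: No, this is NOT an identity.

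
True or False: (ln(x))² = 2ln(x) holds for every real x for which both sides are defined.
False.

Claim: (ln(x))² = 2ln(x).
Test a specific point where both sides are defined: x = 3/2.
LHS = (ln(x))² ≈ 0.1644
RHS = 2ln(x) ≈ 0.8109
Since 0.1644 ≠ 0.8109, the equation fails at this point, so it cannot hold for every real x for which both sides are defined.
2ln(x) equals ln(x²), which is not the same as (ln x)².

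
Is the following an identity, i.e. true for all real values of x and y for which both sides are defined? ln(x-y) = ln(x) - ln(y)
Claim: ln(x-y) = ln(x) - ln(y).
Test a specific point where both sides are defined: x = 3, y = 1/2.
LHS = ln(x-y) ≈ 0.9163
RHS = ln(x) - ln(y) ≈ 1.7918
Since 0.9163 ≠ 1.7918, the equation fails at this point, so it cannot hold for all real values of x and y for which both sides are defined.
ln(x) - ln(y) = ln(x/y), not ln(x-y).

Conclusion: No, this is NOT an identity.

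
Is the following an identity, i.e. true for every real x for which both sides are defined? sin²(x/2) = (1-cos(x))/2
Yes, this is an identity.

Claim: sin²(x/2) = (1-cos(x))/2.
Reasoning: Use cos(2θ) = 1 - 2sin²θ with θ = x/2: cos(x) = 1 - 2sin²(x/2). Solving for sin²(x/2) gives (1 - cos(x))/2.
So the two sides agree for every real x for which both sides are defined.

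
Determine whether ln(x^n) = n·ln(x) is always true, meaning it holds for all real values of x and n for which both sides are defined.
Claim: ln(x^n) = n·ln(x).
Reasoning: The right side requires x > 0. For x > 0, x^n = (e^(ln x))^n = e^(n·ln x), so taking ln of both sides gives ln(x^n) = n·ln(x).
So the two sides agree for all real values of x and n for which both sides are defined.

Conclusion: Yes, this is an identity.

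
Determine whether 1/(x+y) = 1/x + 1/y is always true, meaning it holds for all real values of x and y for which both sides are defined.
Claim: 1/(x+y) = 1/x + 1/y.
Test a specific point where both sides are defined: x = 1, y = 3/2.
LHS = 1/(x+y) ≈ 0.4000
RHS = 1/x + 1/y ≈ 1.6667
Since 0.4000 ≠ 1.6667, the equation fails at this point, so it cannot hold for all real values of x and y for which both sides are defined.
1/x + 1/y = (x+y)/(xy), which is not 1/(x+y).

Conclusion: No, this is NOT an identity.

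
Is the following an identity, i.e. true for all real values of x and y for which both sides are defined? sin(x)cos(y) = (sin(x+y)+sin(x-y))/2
Yes, this is an identity.

Claim: sin(x)cos(y) = (sin(x+y)+sin(x-y))/2.
Reasoning: sin(x+y) = sin(x)cos(y) + cos(x)sin(y) and sin(x-y) = sin(x)cos(y) - cos(x)sin(y). Adding, sin(x+y) + sin(x-y) = 2sin(x)cos(y); divide by 2.
So the two sides agree for all real values of x and y for which both sides are defined.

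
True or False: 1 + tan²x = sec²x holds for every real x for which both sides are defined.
Claim: 1 + tan²x = sec²x.
Reasoning: Start from sin²x + cos²x = 1 and divide every term by cos²x (allowed wherever tan x and sec x are defined): tan²x + 1 = 1/cos²x = sec²x.
So the two sides agree for every real x for which both sides are defined.

Conclusion: True.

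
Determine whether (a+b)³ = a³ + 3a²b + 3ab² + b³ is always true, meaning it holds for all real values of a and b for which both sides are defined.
Claim: (a+b)³ = a³ + 3a²b + 3ab² + b³.
Reasoning: (a+b)³ = (a+b)(a+b)² = (a+b)(a² + 2ab + b²) = a³ + 2a²b + ab² + a²b + 2ab² + b³ = a³ + 3a²b + 3ab² + b³.
So the two sides agree for all real values of a and b for which both sides are defined.

Conclusion: Yes, this is an identity.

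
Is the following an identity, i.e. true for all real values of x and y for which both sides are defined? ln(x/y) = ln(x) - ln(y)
Yes, this is an identity.

Claim: ln(x/y) = ln(x) - ln(y).
Reasoning: Both sides are simultaneously defined only when x, y > 0. Write x = e^p, y = e^q. Then x/y = e^(p-q), so ln(x/y) = p - q = ln(x) - ln(y).
So the two sides agree for all real values of x and y for which both sides are defined.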